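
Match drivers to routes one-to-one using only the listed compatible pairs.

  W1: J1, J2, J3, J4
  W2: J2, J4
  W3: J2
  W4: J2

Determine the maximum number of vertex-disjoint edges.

Unit-capacity flow: source→left, listed edges, right→sink; max matching = max flow.
Augmenting path W1→J1 (+1); matched 1.
Augmenting path W2→J2 (+1); matched 2.
Augmenting path W3→J2→W2→J4 (+1); matched 3.
No augmenting path remains; maximum matching = 3.
König certificate: {W1, W2, J2} is a vertex cover of size 3 (every listed pair touches it), so no matching can be larger.

3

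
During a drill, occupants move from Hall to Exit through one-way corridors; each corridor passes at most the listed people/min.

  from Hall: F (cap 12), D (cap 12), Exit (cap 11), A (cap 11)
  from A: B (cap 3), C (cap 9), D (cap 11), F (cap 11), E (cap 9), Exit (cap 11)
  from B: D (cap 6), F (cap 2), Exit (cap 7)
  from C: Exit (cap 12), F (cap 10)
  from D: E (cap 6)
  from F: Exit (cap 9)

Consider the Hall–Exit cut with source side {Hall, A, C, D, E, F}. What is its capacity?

Edges leaving {Hall, A, C, D, E, F}: Hall→Exit (11), A→B (3), A→Exit (11), C→Exit (12), F→Exit (9).
Cut capacity = 11 + 3 + 11 + 12 + 9 = 46.

46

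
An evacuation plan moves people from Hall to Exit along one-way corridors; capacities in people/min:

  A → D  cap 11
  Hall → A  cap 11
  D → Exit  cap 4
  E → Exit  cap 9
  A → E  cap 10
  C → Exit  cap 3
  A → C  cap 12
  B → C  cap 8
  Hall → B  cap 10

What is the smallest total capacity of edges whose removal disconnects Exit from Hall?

14

Augment Hall→A→C→Exit: bottleneck 3, flow now 3.
Augment Hall→A→D→Exit: bottleneck 4, flow now 7.
Augment Hall→A→E→Exit: bottleneck 4, flow now 11.
Augment Hall→B→C→A→E→Exit: bottleneck 3, flow now 14. (uses reverse residual edge)
No augmenting path remains; maximum flow = 14.
By max-flow min-cut, the minimum cut capacity equals the max flow.
In the residual graph, reachable from Hall: {Hall, B, C}.
Min-cut edges: Hall→A (11), C→Exit (3); capacity 11 + 3 = 14.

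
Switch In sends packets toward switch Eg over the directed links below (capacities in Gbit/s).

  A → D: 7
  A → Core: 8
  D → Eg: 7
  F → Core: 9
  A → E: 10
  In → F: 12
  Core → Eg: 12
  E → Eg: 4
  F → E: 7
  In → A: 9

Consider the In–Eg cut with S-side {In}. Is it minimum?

Yes — it is a minimum cut (capacity 21).

Given cut capacity: 12 + 9 = 21.
Augment In→F→Core→Eg: bottleneck 9, flow now 9.
Augment In→F→E→Eg: bottleneck 3, flow now 12.
Augment In→A→D→Eg: bottleneck 7, flow now 19.
Augment In→A→Core→Eg: bottleneck 2, flow now 21.
No augmenting path remains; maximum flow = 21.
Cut capacity 21 equals the max flow, so it is a minimum cut.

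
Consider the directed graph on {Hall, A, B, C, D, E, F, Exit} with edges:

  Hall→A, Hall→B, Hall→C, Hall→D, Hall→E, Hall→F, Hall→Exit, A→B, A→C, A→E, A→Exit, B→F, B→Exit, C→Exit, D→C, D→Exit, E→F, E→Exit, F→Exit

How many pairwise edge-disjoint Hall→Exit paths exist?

7

Assign every edge capacity 1; by Menger, the answer equals the max flow.
Path Hall→Exit (+1); total 1.
Path Hall→A→Exit (+1); total 2.
Path Hall→B→Exit (+1); total 3.
Path Hall→C→Exit (+1); total 4.
Path Hall→D→Exit (+1); total 5.
Path Hall→E→Exit (+1); total 6.
Path Hall→F→Exit (+1); total 7.
No residual Hall→Exit path; max flow = 7.
Certifying cut of size 7: {Hall→A, Hall→B, Hall→C, Hall→D, Hall→E, Hall→Exit, Hall→F}.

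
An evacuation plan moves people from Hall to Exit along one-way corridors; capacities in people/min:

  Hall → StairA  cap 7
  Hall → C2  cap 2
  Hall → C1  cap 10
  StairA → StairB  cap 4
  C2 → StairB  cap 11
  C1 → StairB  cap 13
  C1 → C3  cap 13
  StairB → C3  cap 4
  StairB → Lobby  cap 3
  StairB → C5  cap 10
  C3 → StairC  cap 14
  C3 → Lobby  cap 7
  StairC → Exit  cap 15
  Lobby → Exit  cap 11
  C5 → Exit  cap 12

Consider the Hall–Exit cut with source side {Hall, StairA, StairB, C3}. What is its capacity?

46

Edges leaving {Hall, StairA, StairB, C3}: Hall→C2 (2), Hall→C1 (10), StairB→Lobby (3), StairB→C5 (10), C3→StairC (14), C3→Lobby (7).
Cut capacity = 2 + 10 + 3 + 10 + 14 + 7 = 46.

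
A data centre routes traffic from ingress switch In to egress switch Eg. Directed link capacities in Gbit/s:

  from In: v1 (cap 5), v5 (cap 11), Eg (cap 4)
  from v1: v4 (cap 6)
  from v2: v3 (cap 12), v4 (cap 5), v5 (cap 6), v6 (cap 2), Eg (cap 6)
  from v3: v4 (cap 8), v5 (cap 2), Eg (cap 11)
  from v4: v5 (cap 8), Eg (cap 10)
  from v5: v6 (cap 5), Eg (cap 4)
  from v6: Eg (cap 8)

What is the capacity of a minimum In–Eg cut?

Augment In→Eg: bottleneck 4, flow now 4.
Augment In→v5→Eg: bottleneck 4, flow now 8.
Augment In→v1→v4→Eg: bottleneck 5, flow now 13.
Augment In→v5→v6→Eg: bottleneck 5, flow now 18.
No augmenting path remains; maximum flow = 18.
By max-flow min-cut, the minimum cut capacity equals the max flow.
In the residual graph, reachable from In: {In, v5}.
Min-cut edges: In→v1 (5), In→Eg (4), v5→v6 (5), v5→Eg (4); capacity 5 + 4 + 5 + 4 = 18.

18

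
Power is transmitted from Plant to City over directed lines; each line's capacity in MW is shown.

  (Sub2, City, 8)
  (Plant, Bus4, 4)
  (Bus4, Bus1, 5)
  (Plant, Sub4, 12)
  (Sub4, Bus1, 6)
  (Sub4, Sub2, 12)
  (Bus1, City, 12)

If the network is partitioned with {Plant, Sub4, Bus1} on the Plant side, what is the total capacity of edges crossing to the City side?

Edges leaving {Plant, Sub4, Bus1}: Plant→Bus4 (4), Sub4→Sub2 (12), Bus1→City (12).
Cut capacity = 4 + 12 + 12 = 28.

28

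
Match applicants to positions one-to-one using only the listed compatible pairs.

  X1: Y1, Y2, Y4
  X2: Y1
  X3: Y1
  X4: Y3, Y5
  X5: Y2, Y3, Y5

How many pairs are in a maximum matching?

4

Unit-capacity flow: source→left, listed edges, right→sink; max matching = max flow.
Augmenting path X1→Y1 (+1); matched 1.
Augmenting path X4→Y3 (+1); matched 2.
Augmenting path X5→Y2 (+1); matched 3.
Augmenting path X2→Y1→X1→Y4 (+1); matched 4.
No augmenting path remains; maximum matching = 4.
König certificate: {X1, X4, X5, Y1} is a vertex cover of size 4 (every listed pair touches it), so no matching can be larger.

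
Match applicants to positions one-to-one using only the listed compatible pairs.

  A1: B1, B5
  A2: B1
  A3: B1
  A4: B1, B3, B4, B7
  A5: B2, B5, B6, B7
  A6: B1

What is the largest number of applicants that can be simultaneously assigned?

4

Unit-capacity flow: source→left, listed edges, right→sink; max matching = max flow.
Augmenting path A1→B1 (+1); matched 1.
Augmenting path A4→B3 (+1); matched 2.
Augmenting path A5→B2 (+1); matched 3.
Augmenting path A2→B1→A1→B5 (+1); matched 4.
No augmenting path remains; maximum matching = 4.
König certificate: {A1, A4, A5, B1} is a vertex cover of size 4 (every listed pair touches it), so no matching can be larger.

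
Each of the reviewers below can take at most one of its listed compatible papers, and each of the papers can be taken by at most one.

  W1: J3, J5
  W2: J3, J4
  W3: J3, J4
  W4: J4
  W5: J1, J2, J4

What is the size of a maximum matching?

4

Unit-capacity flow: source→left, listed edges, right→sink; max matching = max flow.
Augmenting path W1→J3 (+1); matched 1.
Augmenting path W2→J4 (+1); matched 2.
Augmenting path W5→J1 (+1); matched 3.
Augmenting path W3→J3→W1→J5 (+1); matched 4.
No augmenting path remains; maximum matching = 4.
König certificate: {W1, W5, J3, J4} is a vertex cover of size 4 (every listed pair touches it), so no matching can be larger.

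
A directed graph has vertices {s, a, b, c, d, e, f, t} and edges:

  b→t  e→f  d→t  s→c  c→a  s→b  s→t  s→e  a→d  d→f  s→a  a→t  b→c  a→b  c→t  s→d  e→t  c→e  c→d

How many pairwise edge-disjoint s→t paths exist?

6

Assign every edge capacity 1; by Menger, the answer equals the max flow.
Path s→t (+1); total 1.
Path s→a→t (+1); total 2.
Path s→b→t (+1); total 3.
Path s→c→t (+1); total 4.
Path s→d→t (+1); total 5.
Path s→e→t (+1); total 6.
No residual s→t path; max flow = 6.
Certifying cut of size 6: {s→a, s→b, s→c, s→d, s→e, s→t}.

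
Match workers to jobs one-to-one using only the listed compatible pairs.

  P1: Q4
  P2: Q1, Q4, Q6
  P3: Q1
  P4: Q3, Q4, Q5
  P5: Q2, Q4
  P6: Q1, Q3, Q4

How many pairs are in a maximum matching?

6

Unit-capacity flow: source→left, listed edges, right→sink; max matching = max flow.
Augmenting path P1→Q4 (+1); matched 1.
Augmenting path P2→Q1 (+1); matched 2.
Augmenting path P4→Q3 (+1); matched 3.
Augmenting path P5→Q2 (+1); matched 4.
Augmenting path P3→Q1→P2→Q6 (+1); matched 5.
Augmenting path P6→Q3→P4→Q5 (+1); matched 6.
No augmenting path remains; maximum matching = 6.
König certificate: {P1, P2, P3, P4, P5, P6} is a vertex cover of size 6 (every listed pair touches it), so no matching can be larger.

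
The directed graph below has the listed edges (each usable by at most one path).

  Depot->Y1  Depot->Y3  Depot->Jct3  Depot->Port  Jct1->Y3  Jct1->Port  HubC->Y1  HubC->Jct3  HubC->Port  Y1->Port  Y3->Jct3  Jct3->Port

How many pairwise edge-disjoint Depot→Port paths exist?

Assign every edge capacity 1; by Menger, the answer equals the max flow.
Path Depot→Port (+1); total 1.
Path Depot→Y1→Port (+1); total 2.
Path Depot→Jct3→Port (+1); total 3.
No residual Depot→Port path; max flow = 3.
Certifying cut of size 3: {Depot→Port, Depot→Y1, Jct3→Port}.

3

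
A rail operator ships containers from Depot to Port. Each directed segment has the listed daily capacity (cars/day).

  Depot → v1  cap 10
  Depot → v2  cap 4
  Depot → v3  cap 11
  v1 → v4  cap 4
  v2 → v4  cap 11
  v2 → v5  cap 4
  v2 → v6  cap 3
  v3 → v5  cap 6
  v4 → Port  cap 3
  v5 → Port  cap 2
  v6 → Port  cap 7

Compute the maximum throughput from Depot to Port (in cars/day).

Augment Depot→v1→v4→Port: bottleneck 3, flow now 3.
Augment Depot→v2→v5→Port: bottleneck 2, flow now 5.
Augment Depot→v2→v6→Port: bottleneck 2, flow now 7.
Augment Depot→v3→v5→v2→v6→Port: bottleneck 1, flow now 8. (uses reverse residual edge)
No augmenting path remains; maximum flow = 8.
In the residual graph, reachable from Depot: {Depot, v1, v2, v3, v4, v5}.
Min-cut edges: v2→v6 (3), v4→Port (3), v5→Port (2); capacity 3 + 3 + 2 = 8.
This cut is saturated, so no flow can exceed 8.

8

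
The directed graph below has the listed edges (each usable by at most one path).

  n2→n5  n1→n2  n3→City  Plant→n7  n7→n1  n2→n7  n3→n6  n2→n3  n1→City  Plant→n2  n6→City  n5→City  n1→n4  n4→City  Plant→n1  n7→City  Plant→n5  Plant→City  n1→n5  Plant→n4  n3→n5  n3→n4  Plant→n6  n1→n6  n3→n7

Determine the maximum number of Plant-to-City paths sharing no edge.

Assign every edge capacity 1; by Menger, the answer equals the max flow.
Path Plant→City (+1); total 1.
Path Plant→n1→City (+1); total 2.
Path Plant→n4→City (+1); total 3.
Path Plant→n5→City (+1); total 4.
Path Plant→n6→City (+1); total 5.
Path Plant→n7→City (+1); total 6.
Path Plant→n2→n3→City (+1); total 7.
No residual Plant→City path; max flow = 7.
Certifying cut of size 7: {Plant→City, Plant→n1, Plant→n2, Plant→n4, Plant→n5, Plant→n6, Plant→n7}.

7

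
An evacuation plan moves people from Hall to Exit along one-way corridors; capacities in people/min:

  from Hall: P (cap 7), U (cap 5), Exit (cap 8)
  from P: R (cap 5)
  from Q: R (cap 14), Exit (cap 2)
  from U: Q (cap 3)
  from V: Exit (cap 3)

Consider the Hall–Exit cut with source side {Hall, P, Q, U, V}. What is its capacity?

32

Edges leaving {Hall, P, Q, U, V}: Hall→Exit (8), P→R (5), Q→R (14), Q→Exit (2), V→Exit (3).
Cut capacity = 8 + 5 + 14 + 2 + 3 = 32.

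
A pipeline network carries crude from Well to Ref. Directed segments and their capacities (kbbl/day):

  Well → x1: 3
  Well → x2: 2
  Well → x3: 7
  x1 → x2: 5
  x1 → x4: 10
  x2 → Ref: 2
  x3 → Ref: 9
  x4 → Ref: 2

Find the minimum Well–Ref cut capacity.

11

Augment Well→x2→Ref: bottleneck 2, flow now 2.
Augment Well→x3→Ref: bottleneck 7, flow now 9.
Augment Well→x1→x4→Ref: bottleneck 2, flow now 11.
No augmenting path remains; maximum flow = 11.
By max-flow min-cut, the minimum cut capacity equals the max flow.
In the residual graph, reachable from Well: {Well, x1, x2, x4}.
Min-cut edges: Well→x3 (7), x2→Ref (2), x4→Ref (2); capacity 7 + 2 + 2 = 11.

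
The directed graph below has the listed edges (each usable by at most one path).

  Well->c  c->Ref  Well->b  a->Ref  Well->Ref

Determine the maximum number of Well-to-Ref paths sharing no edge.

2

Assign every edge capacity 1; by Menger, the answer equals the max flow.
Path Well→Ref (+1); total 1.
Path Well→c→Ref (+1); total 2.
No residual Well→Ref path; max flow = 2.
Certifying cut of size 2: {Well→Ref, Well→c}.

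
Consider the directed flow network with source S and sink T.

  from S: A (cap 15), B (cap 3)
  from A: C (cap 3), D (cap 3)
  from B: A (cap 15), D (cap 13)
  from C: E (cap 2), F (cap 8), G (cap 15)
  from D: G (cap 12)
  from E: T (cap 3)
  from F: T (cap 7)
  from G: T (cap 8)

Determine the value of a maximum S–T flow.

9

Augment S→A→C→E→T: bottleneck 2, flow now 2.
Augment S→A→C→F→T: bottleneck 1, flow now 3.
Augment S→A→D→G→T: bottleneck 3, flow now 6.
Augment S→B→D→G→T: bottleneck 3, flow now 9.
No augmenting path remains; maximum flow = 9.
In the residual graph, reachable from S: {S, A}.
Min-cut edges: S→B (3), A→C (3), A→D (3); capacity 3 + 3 + 3 = 9.
This cut is saturated, so no flow can exceed 9.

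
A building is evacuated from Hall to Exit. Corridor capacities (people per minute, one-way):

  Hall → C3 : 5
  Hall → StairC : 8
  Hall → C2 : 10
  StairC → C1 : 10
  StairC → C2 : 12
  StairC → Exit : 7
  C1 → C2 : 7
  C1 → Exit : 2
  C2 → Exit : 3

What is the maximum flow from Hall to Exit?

11

Augment Hall→StairC→Exit: bottleneck 7, flow now 7.
Augment Hall→C2→Exit: bottleneck 3, flow now 10.
Augment Hall→StairC→C1→Exit: bottleneck 1, flow now 11.
No augmenting path remains; maximum flow = 11.
In the residual graph, reachable from Hall: {Hall, C3, C2}.
Min-cut edges: Hall→StairC (8), C2→Exit (3); capacity 8 + 3 = 11.
This cut is saturated, so no flow can exceed 11.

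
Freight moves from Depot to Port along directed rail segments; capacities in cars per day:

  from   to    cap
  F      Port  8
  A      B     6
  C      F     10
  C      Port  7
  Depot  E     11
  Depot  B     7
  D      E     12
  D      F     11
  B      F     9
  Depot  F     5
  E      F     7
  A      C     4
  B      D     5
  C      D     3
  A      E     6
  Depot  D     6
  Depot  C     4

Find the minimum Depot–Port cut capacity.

Augment Depot→C→Port: bottleneck 4, flow now 4.
Augment Depot→F→Port: bottleneck 5, flow now 9.
Augment Depot→B→F→Port: bottleneck 3, flow now 12.
No augmenting path remains; maximum flow = 12.
By max-flow min-cut, the minimum cut capacity equals the max flow.
In the residual graph, reachable from Depot: {Depot, B, D, E, F}.
Min-cut edges: Depot→C (4), F→Port (8); capacity 4 + 8 = 12.

12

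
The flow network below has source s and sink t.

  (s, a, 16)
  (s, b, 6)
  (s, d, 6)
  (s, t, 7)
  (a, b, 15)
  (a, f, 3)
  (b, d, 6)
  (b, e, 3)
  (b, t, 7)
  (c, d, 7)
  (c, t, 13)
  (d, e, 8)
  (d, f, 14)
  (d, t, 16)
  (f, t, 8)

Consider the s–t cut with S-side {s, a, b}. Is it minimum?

No — its capacity is 32, but the minimum cut has capacity 29.

Given cut capacity: 6 + 7 + 3 + 6 + 3 + 7 = 32.
Augment s→t: bottleneck 7, flow now 7.
Augment s→b→t: bottleneck 6, flow now 13.
Augment s→d→t: bottleneck 6, flow now 19.
Augment s→a→b→t: bottleneck 1, flow now 20.
Augment s→a→f→t: bottleneck 3, flow now 23.
Augment s→a→b→d→t: bottleneck 6, flow now 29.
No augmenting path remains; maximum flow = 29.
In the residual graph, reachable from s: {s, a, b, e}.
Min-cut edges: s→d (6), s→t (7), a→f (3), b→d (6), b→t (7); capacity 6 + 7 + 3 + 6 + 7 = 29.
Cut capacity 32 exceeds the max flow 29, so it is not minimum.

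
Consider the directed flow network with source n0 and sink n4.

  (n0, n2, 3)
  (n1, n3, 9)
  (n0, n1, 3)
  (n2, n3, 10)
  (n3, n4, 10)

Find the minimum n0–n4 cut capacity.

Augment n0→n1→n3→n4: bottleneck 3, flow now 3.
Augment n0→n2→n3→n4: bottleneck 3, flow now 6.
No augmenting path remains; maximum flow = 6.
By max-flow min-cut, the minimum cut capacity equals the max flow.
In the residual graph, reachable from n0: {n0}.
Min-cut edges: n0→n1 (3), n0→n2 (3); capacity 3 + 3 = 6.

6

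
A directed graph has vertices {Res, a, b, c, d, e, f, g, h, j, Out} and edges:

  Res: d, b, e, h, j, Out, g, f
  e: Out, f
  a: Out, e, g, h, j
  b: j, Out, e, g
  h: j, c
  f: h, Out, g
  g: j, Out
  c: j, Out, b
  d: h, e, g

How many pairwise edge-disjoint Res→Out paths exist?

Assign every edge capacity 1; by Menger, the answer equals the max flow.
Path Res→Out (+1); total 1.
Path Res→b→Out (+1); total 2.
Path Res→e→Out (+1); total 3.
Path Res→f→Out (+1); total 4.
Path Res→g→Out (+1); total 5.
Path Res→h→c→Out (+1); total 6.
No residual Res→Out path; max flow = 6.
Certifying cut of size 6: {Res→Out, Res→b, e→Out, f→Out, g→Out, h→c}.

6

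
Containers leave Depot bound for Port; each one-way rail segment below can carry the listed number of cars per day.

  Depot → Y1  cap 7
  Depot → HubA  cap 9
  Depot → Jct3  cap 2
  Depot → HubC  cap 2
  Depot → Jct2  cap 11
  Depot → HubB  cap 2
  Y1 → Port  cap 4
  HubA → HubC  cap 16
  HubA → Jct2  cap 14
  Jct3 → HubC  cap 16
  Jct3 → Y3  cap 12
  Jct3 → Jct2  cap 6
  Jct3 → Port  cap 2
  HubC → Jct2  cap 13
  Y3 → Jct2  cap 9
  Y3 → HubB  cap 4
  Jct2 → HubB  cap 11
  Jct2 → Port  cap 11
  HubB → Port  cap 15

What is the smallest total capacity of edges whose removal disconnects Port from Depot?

Augment Depot→Y1→Port: bottleneck 4, flow now 4.
Augment Depot→Jct3→Port: bottleneck 2, flow now 6.
Augment Depot→Jct2→Port: bottleneck 11, flow now 17.
Augment Depot→HubB→Port: bottleneck 2, flow now 19.
Augment Depot→HubA→Jct2→HubB→Port: bottleneck 9, flow now 28.
Augment Depot→HubC→Jct2→HubB→Port: bottleneck 2, flow now 30.
No augmenting path remains; maximum flow = 30.
By max-flow min-cut, the minimum cut capacity equals the max flow.
In the residual graph, reachable from Depot: {Depot, Y1}.
Min-cut edges: Depot→HubA (9), Depot→Jct3 (2), Depot→HubC (2), Depot→Jct2 (11), Depot→HubB (2), Y1→Port (4); capacity 9 + 2 + 2 + 11 + 2 + 4 = 30.

30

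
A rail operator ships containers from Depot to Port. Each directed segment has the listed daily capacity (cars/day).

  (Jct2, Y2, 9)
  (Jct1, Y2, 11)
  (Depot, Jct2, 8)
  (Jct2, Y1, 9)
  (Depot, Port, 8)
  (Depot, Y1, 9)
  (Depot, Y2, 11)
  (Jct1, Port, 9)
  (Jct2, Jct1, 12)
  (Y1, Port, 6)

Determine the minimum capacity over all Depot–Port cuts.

Augment Depot→Port: bottleneck 8, flow now 8.
Augment Depot→Y1→Port: bottleneck 6, flow now 14.
Augment Depot→Jct2→Jct1→Port: bottleneck 8, flow now 22.
No augmenting path remains; maximum flow = 22.
By max-flow min-cut, the minimum cut capacity equals the max flow.
In the residual graph, reachable from Depot: {Depot, Y1, Y2}.
Min-cut edges: Depot→Jct2 (8), Depot→Port (8), Y1→Port (6); capacity 8 + 8 + 6 = 22.

22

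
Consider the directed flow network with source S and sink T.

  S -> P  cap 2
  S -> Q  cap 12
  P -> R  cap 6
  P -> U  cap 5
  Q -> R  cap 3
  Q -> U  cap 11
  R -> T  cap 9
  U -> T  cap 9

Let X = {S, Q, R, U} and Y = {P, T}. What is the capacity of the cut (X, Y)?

Edges leaving {S, Q, R, U}: S→P (2), R→T (9), U→T (9).
Cut capacity = 2 + 9 + 9 = 20.

20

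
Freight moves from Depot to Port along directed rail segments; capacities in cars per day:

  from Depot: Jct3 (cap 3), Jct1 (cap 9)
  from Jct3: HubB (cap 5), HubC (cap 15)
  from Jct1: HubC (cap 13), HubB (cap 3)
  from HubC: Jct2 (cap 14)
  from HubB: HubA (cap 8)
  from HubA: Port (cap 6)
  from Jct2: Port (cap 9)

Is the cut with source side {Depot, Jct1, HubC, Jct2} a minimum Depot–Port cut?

No — its capacity is 15, but the minimum cut has capacity 12.

Given cut capacity: 3 + 3 + 9 = 15.
Augment Depot→Jct3→HubC→Jct2→Port: bottleneck 3, flow now 3.
Augment Depot→Jct1→HubC→Jct2→Port: bottleneck 6, flow now 9.
Augment Depot→Jct1→HubB→HubA→Port: bottleneck 3, flow now 12.
No augmenting path remains; maximum flow = 12.
In the residual graph, reachable from Depot: {Depot}.
Min-cut edges: Depot→Jct3 (3), Depot→Jct1 (9); capacity 3 + 9 = 12.
Cut capacity 15 exceeds the max flow 12, so it is not minimum.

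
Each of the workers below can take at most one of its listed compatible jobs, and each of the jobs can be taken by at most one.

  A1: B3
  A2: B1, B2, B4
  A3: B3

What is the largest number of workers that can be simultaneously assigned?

2

Unit-capacity flow: source→left, listed edges, right→sink; max matching = max flow.
Augmenting path A1→B3 (+1); matched 1.
Augmenting path A2→B1 (+1); matched 2.
No augmenting path remains; maximum matching = 2.
König certificate: {A2, B3} is a vertex cover of size 2 (every listed pair touches it), so no matching can be larger.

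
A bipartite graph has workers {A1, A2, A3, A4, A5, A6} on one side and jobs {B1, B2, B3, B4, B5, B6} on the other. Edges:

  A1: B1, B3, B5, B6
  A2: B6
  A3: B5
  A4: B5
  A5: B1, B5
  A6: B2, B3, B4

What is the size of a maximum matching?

5

Unit-capacity flow: source→left, listed edges, right→sink; max matching = max flow.
Augmenting path A1→B1 (+1); matched 1.
Augmenting path A2→B6 (+1); matched 2.
Augmenting path A3→B5 (+1); matched 3.
Augmenting path A6→B2 (+1); matched 4.
Augmenting path A5→B1→A1→B3 (+1); matched 5.
No augmenting path remains; maximum matching = 5.
König certificate: {A1, A2, A5, A6, B5} is a vertex cover of size 5 (every listed pair touches it), so no matching can be larger.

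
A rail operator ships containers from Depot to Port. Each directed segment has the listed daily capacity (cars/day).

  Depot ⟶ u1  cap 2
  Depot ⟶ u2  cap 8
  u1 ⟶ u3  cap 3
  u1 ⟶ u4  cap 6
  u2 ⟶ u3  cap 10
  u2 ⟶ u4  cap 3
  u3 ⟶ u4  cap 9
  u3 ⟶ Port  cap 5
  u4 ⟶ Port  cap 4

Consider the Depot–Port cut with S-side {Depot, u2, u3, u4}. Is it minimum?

No — its capacity is 11, but the minimum cut has capacity 9.

Given cut capacity: 2 + 5 + 4 = 11.
Augment Depot→u1→u3→Port: bottleneck 2, flow now 2.
Augment Depot→u2→u3→Port: bottleneck 3, flow now 5.
Augment Depot→u2→u4→Port: bottleneck 3, flow now 8.
Augment Depot→u2→u3→u4→Port: bottleneck 1, flow now 9.
No augmenting path remains; maximum flow = 9.
In the residual graph, reachable from Depot: {Depot, u1, u2, u3, u4}.
Min-cut edges: u3→Port (5), u4→Port (4); capacity 5 + 4 = 9.
Cut capacity 11 exceeds the max flow 9, so it is not minimum.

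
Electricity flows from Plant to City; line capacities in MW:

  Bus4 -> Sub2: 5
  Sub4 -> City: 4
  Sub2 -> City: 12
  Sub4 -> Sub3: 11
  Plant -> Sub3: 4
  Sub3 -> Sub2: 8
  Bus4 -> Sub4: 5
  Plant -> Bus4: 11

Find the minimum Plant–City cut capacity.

14

Augment Plant→Sub3→Sub2→City: bottleneck 4, flow now 4.
Augment Plant→Bus4→Sub4→City: bottleneck 4, flow now 8.
Augment Plant→Bus4→Sub2→City: bottleneck 5, flow now 13.
Augment Plant→Bus4→Sub4→Sub3→Sub2→City: bottleneck 1, flow now 14.
No augmenting path remains; maximum flow = 14.
By max-flow min-cut, the minimum cut capacity equals the max flow.
In the residual graph, reachable from Plant: {Plant, Bus4}.
Min-cut edges: Plant→Sub3 (4), Bus4→Sub4 (5), Bus4→Sub2 (5); capacity 4 + 5 + 5 = 14.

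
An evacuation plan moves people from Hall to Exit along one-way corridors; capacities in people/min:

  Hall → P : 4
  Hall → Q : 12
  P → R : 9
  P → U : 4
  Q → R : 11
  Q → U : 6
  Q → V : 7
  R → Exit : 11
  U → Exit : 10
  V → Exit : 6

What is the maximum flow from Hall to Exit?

Augment Hall→P→R→Exit: bottleneck 4, flow now 4.
Augment Hall→Q→R→Exit: bottleneck 7, flow now 11.
Augment Hall→Q→U→Exit: bottleneck 5, flow now 16.
No augmenting path remains; maximum flow = 16.
In the residual graph, reachable from Hall: {Hall}.
Min-cut edges: Hall→P (4), Hall→Q (12); capacity 4 + 12 = 16.
This cut is saturated, so no flow can exceed 16.

16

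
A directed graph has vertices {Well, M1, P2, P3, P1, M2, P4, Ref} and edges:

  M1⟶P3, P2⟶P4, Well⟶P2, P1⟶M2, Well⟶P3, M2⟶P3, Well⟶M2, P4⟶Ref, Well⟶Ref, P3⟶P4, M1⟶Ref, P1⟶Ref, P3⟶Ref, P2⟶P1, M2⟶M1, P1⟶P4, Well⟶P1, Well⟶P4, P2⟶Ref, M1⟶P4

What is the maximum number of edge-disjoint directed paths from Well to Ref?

Assign every edge capacity 1; by Menger, the answer equals the max flow.
Path Well→Ref (+1); total 1.
Path Well→P2→Ref (+1); total 2.
Path Well→P3→Ref (+1); total 3.
Path Well→P1→Ref (+1); total 4.
Path Well→P4→Ref (+1); total 5.
Path Well→M2→M1→Ref (+1); total 6.
No residual Well→Ref path; max flow = 6.
Certifying cut of size 6: {Well→M2, Well→P1, Well→P2, Well→P3, Well→P4, Well→Ref}.

6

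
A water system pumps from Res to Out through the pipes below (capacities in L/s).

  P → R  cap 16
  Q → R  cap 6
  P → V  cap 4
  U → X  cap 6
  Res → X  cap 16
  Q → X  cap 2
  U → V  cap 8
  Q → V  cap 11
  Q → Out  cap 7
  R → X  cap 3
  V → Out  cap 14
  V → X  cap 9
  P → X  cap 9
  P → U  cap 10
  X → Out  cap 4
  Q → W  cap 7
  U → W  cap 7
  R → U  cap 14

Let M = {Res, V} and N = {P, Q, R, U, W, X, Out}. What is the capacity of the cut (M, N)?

39

Edges leaving {Res, V}: Res→X (16), V→X (9), V→Out (14).
Cut capacity = 16 + 9 + 14 = 39.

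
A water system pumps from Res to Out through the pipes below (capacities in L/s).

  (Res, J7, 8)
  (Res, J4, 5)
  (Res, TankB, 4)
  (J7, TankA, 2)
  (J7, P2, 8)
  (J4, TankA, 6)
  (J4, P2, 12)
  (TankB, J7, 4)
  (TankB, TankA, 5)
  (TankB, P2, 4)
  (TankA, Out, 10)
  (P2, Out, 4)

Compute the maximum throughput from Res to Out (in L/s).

Augment Res→J7→TankA→Out: bottleneck 2, flow now 2.
Augment Res→J7→P2→Out: bottleneck 4, flow now 6.
Augment Res→J4→TankA→Out: bottleneck 5, flow now 11.
Augment Res→TankB→TankA→Out: bottleneck 3, flow now 14.
No augmenting path remains; maximum flow = 14.
In the residual graph, reachable from Res: {Res, J7, J4, TankB, TankA, P2}.
Min-cut edges: TankA→Out (10), P2→Out (4); capacity 10 + 4 = 14.
This cut is saturated, so no flow can exceed 14.

14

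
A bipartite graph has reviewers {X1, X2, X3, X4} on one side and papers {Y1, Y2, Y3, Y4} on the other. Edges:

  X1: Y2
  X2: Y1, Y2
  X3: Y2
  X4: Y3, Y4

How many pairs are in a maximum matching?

Unit-capacity flow: source→left, listed edges, right→sink; max matching = max flow.
Augmenting path X1→Y2 (+1); matched 1.
Augmenting path X2→Y1 (+1); matched 2.
Augmenting path X4→Y3 (+1); matched 3.
No augmenting path remains; maximum matching = 3.
König certificate: {X2, X4, Y2} is a vertex cover of size 3 (every listed pair touches it), so no matching can be larger.

3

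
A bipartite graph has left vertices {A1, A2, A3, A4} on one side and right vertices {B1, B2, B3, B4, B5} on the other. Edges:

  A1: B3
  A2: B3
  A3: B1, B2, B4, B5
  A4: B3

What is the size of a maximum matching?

Unit-capacity flow: source→left, listed edges, right→sink; max matching = max flow.
Augmenting path A1→B3 (+1); matched 1.
Augmenting path A3→B1 (+1); matched 2.
No augmenting path remains; maximum matching = 2.
König certificate: {A3, B3} is a vertex cover of size 2 (every listed pair touches it), so no matching can be larger.

2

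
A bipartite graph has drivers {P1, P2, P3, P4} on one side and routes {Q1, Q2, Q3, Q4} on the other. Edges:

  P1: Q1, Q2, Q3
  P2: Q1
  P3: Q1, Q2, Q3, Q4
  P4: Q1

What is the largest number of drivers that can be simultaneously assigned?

3

Unit-capacity flow: source→left, listed edges, right→sink; max matching = max flow.
Augmenting path P1→Q1 (+1); matched 1.
Augmenting path P3→Q2 (+1); matched 2.
Augmenting path P2→Q1→P1→Q3 (+1); matched 3.
No augmenting path remains; maximum matching = 3.
König certificate: {P1, P3, Q1} is a vertex cover of size 3 (every listed pair touches it), so no matching can be larger.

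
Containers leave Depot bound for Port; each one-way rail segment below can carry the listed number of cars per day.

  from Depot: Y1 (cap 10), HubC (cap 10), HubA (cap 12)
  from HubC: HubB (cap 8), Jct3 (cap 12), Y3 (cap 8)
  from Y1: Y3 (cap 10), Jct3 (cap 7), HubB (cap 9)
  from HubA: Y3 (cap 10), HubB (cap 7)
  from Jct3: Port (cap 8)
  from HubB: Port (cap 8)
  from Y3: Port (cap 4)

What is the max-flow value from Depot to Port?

20

Augment Depot→HubC→Jct3→Port: bottleneck 8, flow now 8.
Augment Depot→HubC→HubB→Port: bottleneck 2, flow now 10.
Augment Depot→Y1→HubB→Port: bottleneck 6, flow now 16.
Augment Depot→Y1→Y3→Port: bottleneck 4, flow now 20.
No augmenting path remains; maximum flow = 20.
In the residual graph, reachable from Depot: {Depot, HubC, Y1, HubA, Jct3, HubB, Y3}.
Min-cut edges: Jct3→Port (8), HubB→Port (8), Y3→Port (4); capacity 8 + 8 + 4 = 20.
This cut is saturated, so no flow can exceed 20.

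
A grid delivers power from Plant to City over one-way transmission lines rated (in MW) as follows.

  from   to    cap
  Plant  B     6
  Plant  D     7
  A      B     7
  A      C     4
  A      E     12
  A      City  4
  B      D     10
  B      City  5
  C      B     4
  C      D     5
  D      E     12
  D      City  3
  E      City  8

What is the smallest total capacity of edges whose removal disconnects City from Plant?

13

Augment Plant→B→City: bottleneck 5, flow now 5.
Augment Plant→D→City: bottleneck 3, flow now 8.
Augment Plant→D→E→City: bottleneck 4, flow now 12.
Augment Plant→B→D→E→City: bottleneck 1, flow now 13.
No augmenting path remains; maximum flow = 13.
By max-flow min-cut, the minimum cut capacity equals the max flow.
In the residual graph, reachable from Plant: {Plant}.
Min-cut edges: Plant→B (6), Plant→D (7); capacity 6 + 7 = 13.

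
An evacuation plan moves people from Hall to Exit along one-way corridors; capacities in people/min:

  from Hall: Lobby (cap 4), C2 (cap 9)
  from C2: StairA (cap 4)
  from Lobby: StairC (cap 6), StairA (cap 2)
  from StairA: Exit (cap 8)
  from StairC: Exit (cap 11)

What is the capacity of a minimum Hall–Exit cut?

8

Augment Hall→C2→StairA→Exit: bottleneck 4, flow now 4.
Augment Hall→Lobby→StairA→Exit: bottleneck 2, flow now 6.
Augment Hall→Lobby→StairC→Exit: bottleneck 2, flow now 8.
No augmenting path remains; maximum flow = 8.
By max-flow min-cut, the minimum cut capacity equals the max flow.
In the residual graph, reachable from Hall: {Hall, C2}.
Min-cut edges: Hall→Lobby (4), C2→StairA (4); capacity 4 + 4 = 8.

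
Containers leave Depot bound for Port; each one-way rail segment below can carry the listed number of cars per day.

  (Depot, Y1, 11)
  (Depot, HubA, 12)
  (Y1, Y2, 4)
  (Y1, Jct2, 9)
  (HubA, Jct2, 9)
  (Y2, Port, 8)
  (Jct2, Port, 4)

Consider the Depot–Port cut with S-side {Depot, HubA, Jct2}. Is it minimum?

Given cut capacity: 11 + 4 = 15.
Augment Depot→Y1→Y2→Port: bottleneck 4, flow now 4.
Augment Depot→Y1→Jct2→Port: bottleneck 4, flow now 8.
No augmenting path remains; maximum flow = 8.
In the residual graph, reachable from Depot: {Depot, Y1, HubA, Jct2}.
Min-cut edges: Y1→Y2 (4), Jct2→Port (4); capacity 4 + 4 = 8.
Cut capacity 15 exceeds the max flow 8, so it is not minimum.

No — its capacity is 15, but the minimum cut has capacity 8.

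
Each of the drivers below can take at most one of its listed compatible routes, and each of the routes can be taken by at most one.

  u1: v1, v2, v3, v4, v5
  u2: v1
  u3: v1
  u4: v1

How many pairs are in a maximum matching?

2

Unit-capacity flow: source→left, listed edges, right→sink; max matching = max flow.
Augmenting path u1→v1 (+1); matched 1.
Augmenting path u2→v1→u1→v2 (+1); matched 2.
No augmenting path remains; maximum matching = 2.
König certificate: {u1, v1} is a vertex cover of size 2 (every listed pair touches it), so no matching can be larger.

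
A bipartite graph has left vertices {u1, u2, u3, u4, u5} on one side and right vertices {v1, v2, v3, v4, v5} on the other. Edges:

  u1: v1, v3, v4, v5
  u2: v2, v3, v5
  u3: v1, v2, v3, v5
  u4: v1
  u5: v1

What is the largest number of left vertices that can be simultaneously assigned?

Unit-capacity flow: source→left, listed edges, right→sink; max matching = max flow.
Augmenting path u1→v1 (+1); matched 1.
Augmenting path u2→v2 (+1); matched 2.
Augmenting path u3→v3 (+1); matched 3.
Augmenting path u4→v1→u1→v4 (+1); matched 4.
No augmenting path remains; maximum matching = 4.
König certificate: {u1, u2, u3, v1} is a vertex cover of size 4 (every listed pair touches it), so no matching can be larger.

4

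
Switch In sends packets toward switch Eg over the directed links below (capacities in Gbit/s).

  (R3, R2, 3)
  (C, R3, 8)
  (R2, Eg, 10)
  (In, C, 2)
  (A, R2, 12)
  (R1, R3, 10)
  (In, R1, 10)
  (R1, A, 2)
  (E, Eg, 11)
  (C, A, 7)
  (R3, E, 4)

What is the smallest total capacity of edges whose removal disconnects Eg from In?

11

Augment In→R1→R3→R2→Eg: bottleneck 3, flow now 3.
Augment In→R1→R3→E→Eg: bottleneck 4, flow now 7.
Augment In→R1→A→R2→Eg: bottleneck 2, flow now 9.
Augment In→C→A→R2→Eg: bottleneck 2, flow now 11.
No augmenting path remains; maximum flow = 11.
By max-flow min-cut, the minimum cut capacity equals the max flow.
In the residual graph, reachable from In: {In, R1, R3}.
Min-cut edges: In→C (2), R1→A (2), R3→R2 (3), R3→E (4); capacity 2 + 2 + 3 + 4 = 11.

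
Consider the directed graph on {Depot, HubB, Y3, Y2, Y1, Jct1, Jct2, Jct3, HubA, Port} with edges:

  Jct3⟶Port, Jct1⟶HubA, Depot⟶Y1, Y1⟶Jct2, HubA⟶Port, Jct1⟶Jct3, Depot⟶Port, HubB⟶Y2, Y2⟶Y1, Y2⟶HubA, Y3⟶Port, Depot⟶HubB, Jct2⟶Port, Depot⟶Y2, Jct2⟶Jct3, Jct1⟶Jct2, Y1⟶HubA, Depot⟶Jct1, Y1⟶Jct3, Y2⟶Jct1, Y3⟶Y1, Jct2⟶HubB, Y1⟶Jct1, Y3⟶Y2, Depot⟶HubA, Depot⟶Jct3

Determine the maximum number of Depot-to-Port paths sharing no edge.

4

Assign every edge capacity 1; by Menger, the answer equals the max flow.
Path Depot→Port (+1); total 1.
Path Depot→Jct3→Port (+1); total 2.
Path Depot→HubA→Port (+1); total 3.
Path Depot→Y1→Jct2→Port (+1); total 4.
No residual Depot→Port path; max flow = 4.
Certifying cut of size 4: {Depot→Port, HubA→Port, Jct2→Port, Jct3→Port}.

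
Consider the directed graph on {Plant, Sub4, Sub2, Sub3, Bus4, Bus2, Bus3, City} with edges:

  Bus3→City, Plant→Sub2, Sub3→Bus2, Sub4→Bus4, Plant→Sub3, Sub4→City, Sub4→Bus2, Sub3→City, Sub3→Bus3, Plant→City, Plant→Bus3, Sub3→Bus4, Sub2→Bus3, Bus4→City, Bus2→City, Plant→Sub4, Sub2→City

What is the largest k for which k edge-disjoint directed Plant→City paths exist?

Assign every edge capacity 1; by Menger, the answer equals the max flow.
Path Plant→City (+1); total 1.
Path Plant→Sub4→City (+1); total 2.
Path Plant→Sub2→City (+1); total 3.
Path Plant→Sub3→City (+1); total 4.
Path Plant→Bus3→City (+1); total 5.
No residual Plant→City path; max flow = 5.
Certifying cut of size 5: {Plant→Bus3, Plant→City, Plant→Sub2, Plant→Sub3, Plant→Sub4}.

5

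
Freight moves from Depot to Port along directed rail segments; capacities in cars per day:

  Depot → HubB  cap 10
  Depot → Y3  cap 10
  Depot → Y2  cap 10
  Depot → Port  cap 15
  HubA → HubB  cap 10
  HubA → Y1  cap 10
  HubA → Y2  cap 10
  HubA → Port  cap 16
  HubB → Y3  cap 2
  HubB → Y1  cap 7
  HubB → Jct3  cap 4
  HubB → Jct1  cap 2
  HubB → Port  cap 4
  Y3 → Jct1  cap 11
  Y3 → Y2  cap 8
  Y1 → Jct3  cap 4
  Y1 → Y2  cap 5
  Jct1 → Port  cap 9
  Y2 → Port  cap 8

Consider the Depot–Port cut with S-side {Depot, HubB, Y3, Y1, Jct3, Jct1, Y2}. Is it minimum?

Yes — it is a minimum cut (capacity 36).

Given cut capacity: 15 + 4 + 9 + 8 = 36.
Augment Depot→Port: bottleneck 15, flow now 15.
Augment Depot→HubB→Port: bottleneck 4, flow now 19.
Augment Depot→Y2→Port: bottleneck 8, flow now 27.
Augment Depot→HubB→Jct1→Port: bottleneck 2, flow now 29.
Augment Depot→Y3→Jct1→Port: bottleneck 7, flow now 36.
No augmenting path remains; maximum flow = 36.
Cut capacity 36 equals the max flow, so it is a minimum cut.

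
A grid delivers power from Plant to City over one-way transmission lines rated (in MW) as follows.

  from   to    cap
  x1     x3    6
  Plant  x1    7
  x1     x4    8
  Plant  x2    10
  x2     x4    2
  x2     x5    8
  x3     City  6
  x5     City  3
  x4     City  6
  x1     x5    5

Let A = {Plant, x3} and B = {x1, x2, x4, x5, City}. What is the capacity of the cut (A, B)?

Edges leaving {Plant, x3}: Plant→x1 (7), Plant→x2 (10), x3→City (6).
Cut capacity = 7 + 10 + 6 = 23.

23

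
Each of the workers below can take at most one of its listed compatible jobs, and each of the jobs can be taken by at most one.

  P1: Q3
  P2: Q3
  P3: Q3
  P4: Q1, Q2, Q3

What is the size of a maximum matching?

2

Unit-capacity flow: source→left, listed edges, right→sink; max matching = max flow.
Augmenting path P1→Q3 (+1); matched 1.
Augmenting path P4→Q1 (+1); matched 2.
No augmenting path remains; maximum matching = 2.
König certificate: {P4, Q3} is a vertex cover of size 2 (every listed pair touches it), so no matching can be larger.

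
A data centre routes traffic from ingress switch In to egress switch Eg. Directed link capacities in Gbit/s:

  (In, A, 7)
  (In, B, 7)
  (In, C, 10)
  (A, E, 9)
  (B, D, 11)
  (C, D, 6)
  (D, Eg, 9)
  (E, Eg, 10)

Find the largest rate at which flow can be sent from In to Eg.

Augment In→A→E→Eg: bottleneck 7, flow now 7.
Augment In→B→D→Eg: bottleneck 7, flow now 14.
Augment In→C→D→Eg: bottleneck 2, flow now 16.
No augmenting path remains; maximum flow = 16.
In the residual graph, reachable from In: {In, B, C, D}.
Min-cut edges: In→A (7), D→Eg (9); capacity 7 + 9 = 16.
This cut is saturated, so no flow can exceed 16.

16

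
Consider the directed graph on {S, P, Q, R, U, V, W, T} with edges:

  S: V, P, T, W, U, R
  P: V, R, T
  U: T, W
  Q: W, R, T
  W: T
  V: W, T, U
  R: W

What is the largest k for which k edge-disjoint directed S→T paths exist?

Assign every edge capacity 1; by Menger, the answer equals the max flow.
Path S→T (+1); total 1.
Path S→P→T (+1); total 2.
Path S→U→T (+1); total 3.
Path S→V→T (+1); total 4.
Path S→W→T (+1); total 5.
No residual S→T path; max flow = 5.
Certifying cut of size 5: {S→P, S→T, S→U, S→V, W→T}.

5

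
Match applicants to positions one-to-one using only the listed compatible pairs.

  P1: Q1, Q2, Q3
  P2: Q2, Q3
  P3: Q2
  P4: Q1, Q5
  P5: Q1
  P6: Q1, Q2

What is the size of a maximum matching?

4

Unit-capacity flow: source→left, listed edges, right→sink; max matching = max flow.
Augmenting path P1→Q1 (+1); matched 1.
Augmenting path P2→Q2 (+1); matched 2.
Augmenting path P4→Q5 (+1); matched 3.
Augmenting path P3→Q2→P2→Q3 (+1); matched 4.
No augmenting path remains; maximum matching = 4.
König certificate: {P4, Q1, Q2, Q3} is a vertex cover of size 4 (every listed pair touches it), so no matching can be larger.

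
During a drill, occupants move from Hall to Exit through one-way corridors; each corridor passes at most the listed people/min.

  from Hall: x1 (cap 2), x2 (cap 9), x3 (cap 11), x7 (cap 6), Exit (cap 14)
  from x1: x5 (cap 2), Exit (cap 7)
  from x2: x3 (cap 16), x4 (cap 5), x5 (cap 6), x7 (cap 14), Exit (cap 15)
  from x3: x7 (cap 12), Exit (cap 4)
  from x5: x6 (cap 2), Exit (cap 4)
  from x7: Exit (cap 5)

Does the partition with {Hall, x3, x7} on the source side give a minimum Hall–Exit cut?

Given cut capacity: 2 + 9 + 14 + 4 + 5 = 34.
Augment Hall→Exit: bottleneck 14, flow now 14.
Augment Hall→x1→Exit: bottleneck 2, flow now 16.
Augment Hall→x2→Exit: bottleneck 9, flow now 25.
Augment Hall→x3→Exit: bottleneck 4, flow now 29.
Augment Hall→x7→Exit: bottleneck 5, flow now 34.
No augmenting path remains; maximum flow = 34.
Cut capacity 34 equals the max flow, so it is a minimum cut.

Yes — it is a minimum cut (capacity 34).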